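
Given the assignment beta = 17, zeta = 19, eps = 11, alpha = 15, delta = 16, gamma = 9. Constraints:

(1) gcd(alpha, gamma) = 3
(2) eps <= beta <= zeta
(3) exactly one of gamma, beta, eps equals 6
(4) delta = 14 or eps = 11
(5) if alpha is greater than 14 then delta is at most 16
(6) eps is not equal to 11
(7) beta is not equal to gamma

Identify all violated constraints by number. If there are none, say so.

The assignment fails constraints 3 and 6.

(1) gcd(15, 9) = 3 — holds.
(2) values 11 <= 17 <= 19 — holds.
(3) gamma=9, beta=17, eps=11; 0 of them equal 6, not exactly one — does not hold.
(4) delta = 16 ≠ 14, but eps = 11 = 11 (second disjunct) — holds.
(5) alpha = 15 > 14, so we need delta ≤ 16; delta = 16 ≤ 16 — holds.
(6) eps = 11, but 11 is required to differ — does not hold.
(7) beta = 17, gamma = 9; distinct — holds.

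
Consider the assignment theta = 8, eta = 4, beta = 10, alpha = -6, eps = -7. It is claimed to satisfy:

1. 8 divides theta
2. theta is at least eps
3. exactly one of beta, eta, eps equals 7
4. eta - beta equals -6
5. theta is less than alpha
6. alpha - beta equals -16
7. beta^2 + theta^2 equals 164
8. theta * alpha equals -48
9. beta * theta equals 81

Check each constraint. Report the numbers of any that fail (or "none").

1. 8 / 8 = 1, so 8 divides 8  ✔
2. theta = 8, eps = -7; 8 ≥ -7  ✔
3. beta=10, eta=4, eps=-7; 0 of them equal 7, not exactly one  ✘
4. eta - beta = 4 - 10 = -6  ✔
5. theta = 8, alpha = -6; 8 ≥ -6 (want <)  ✘
6. alpha - beta = -6 - 10 = -16  ✔
7. beta^2 + theta^2 = 10^2 + 8^2 = 100 + 64 = 164  ✔
8. theta * alpha = 8 * (-6) = -48  ✔
9. beta * theta = 10 * 8 = 80, not 81  ✘

The assignment fails constraints 3, 5, and 9.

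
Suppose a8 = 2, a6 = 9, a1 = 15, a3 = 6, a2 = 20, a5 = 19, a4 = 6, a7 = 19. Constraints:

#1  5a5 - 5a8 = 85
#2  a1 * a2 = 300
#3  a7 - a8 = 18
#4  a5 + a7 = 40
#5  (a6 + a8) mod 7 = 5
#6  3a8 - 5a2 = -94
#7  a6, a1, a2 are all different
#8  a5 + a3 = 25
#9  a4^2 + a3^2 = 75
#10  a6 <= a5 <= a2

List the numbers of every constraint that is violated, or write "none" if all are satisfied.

No — constraints 3, 4, 5, 9 are not satisfied.

#1 5a5 - 5a8 = 5(19) - 5(2) = 85  true
#2 a1 * a2 = 15 * 20 = 300  true
#3 a7 - a8 = 19 - 2 = 17, not 18  false
#4 a5 + a7 = 19 + 19 = 38, not 40  false
#5 a6 + a8 = 11; 11 mod 7 = 4, not 5  false
#6 3a8 - 5a2 = 3(2) - 5(20) = -94  true
#7 values 9, 15, 20 are pairwise distinct  true
#8 a5 + a3 = 19 + 6 = 25  true
#9 a4^2 + a3^2 = 6^2 + 6^2 = 36 + 36 = 72, not 75  false
#10 values 9 <= 19 <= 20  true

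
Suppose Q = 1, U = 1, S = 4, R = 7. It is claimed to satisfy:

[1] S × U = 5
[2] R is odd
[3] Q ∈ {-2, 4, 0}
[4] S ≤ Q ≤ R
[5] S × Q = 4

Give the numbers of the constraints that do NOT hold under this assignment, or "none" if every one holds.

Violated: 1, 3, and 4.

[1] S × U = 4 × 1 = 4, not 5  ✗
[2] R = 7 is odd  ✓
[3] Q = 1 is not in {-2, 4, 0}  ✗
[4] values 4, 1, 7; S = 4 is not ≤ Q = 1  ✗
[5] S × Q = 4 × 1 = 4  ✓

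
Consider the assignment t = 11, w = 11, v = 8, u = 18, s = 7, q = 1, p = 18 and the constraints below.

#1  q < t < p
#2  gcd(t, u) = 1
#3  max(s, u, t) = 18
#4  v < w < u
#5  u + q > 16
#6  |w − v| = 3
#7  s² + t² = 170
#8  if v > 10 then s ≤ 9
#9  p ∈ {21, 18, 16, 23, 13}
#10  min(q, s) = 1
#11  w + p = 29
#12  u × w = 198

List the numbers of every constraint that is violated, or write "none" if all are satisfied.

The assignment satisfies every constraint.

#1 values 1 < 11 < 18 — satisfied.
#2 gcd(11, 18) = 1 — satisfied.
#3 max(7, 18, 11) = 18 — satisfied.
#4 values 8 < 11 < 18 — satisfied.
#5 u + q = 18 + 1 = 19; 19 > 16 — satisfied.
#6 |11 − 8| = 3 — satisfied.
#7 s² + t² = 7² + 11² = 49 + 121 = 170 — satisfied.
#8 v = 8, not > 10; antecedent false, conditional vacuously true — satisfied.
#9 p = 18 is in {21, 18, 16, 23, 13} — satisfied.
#10 min(1, 7) = 1 — satisfied.
#11 w + p = 11 + 18 = 29 — satisfied.
#12 u × w = 18 × 11 = 198 — satisfied.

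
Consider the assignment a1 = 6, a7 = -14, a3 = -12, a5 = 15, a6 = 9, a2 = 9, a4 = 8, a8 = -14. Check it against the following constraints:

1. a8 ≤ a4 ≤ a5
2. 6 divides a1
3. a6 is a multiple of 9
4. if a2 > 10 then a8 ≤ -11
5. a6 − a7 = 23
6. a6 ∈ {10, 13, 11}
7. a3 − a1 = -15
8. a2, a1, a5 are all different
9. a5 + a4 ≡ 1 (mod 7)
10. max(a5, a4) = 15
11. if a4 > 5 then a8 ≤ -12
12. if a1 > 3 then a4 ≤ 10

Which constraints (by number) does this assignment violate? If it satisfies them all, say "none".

1. values -14 ≤ 8 ≤ 15  ✓
2. 6 / 6 = 1, so 6 divides 6  ✓
3. 9 / 9 = 1, so 9 divides 9  ✓
4. a2 = 9, not > 10; antecedent false, conditional vacuously true  ✓
5. a6 − a7 = 9 − (-14) = 23  ✓
6. a6 = 9 is not in {10, 13, 11}  ✗
7. a3 − a1 = -12 − 6 = -18, not -15  ✗
8. values 9, 6, 15 are pairwise distinct  ✓
9. a5 + a4 = 23; 23 mod 7 = 2, not 1  ✗
10. max(15, 8) = 15  ✓
11. a4 = 8 > 5, so we need a8 ≤ -12; a8 = -14 ≤ -12  ✓
12. a1 = 6 > 3, so we need a4 ≤ 10; a4 = 8 ≤ 10  ✓

The assignment fails constraints 6, 7, and 9.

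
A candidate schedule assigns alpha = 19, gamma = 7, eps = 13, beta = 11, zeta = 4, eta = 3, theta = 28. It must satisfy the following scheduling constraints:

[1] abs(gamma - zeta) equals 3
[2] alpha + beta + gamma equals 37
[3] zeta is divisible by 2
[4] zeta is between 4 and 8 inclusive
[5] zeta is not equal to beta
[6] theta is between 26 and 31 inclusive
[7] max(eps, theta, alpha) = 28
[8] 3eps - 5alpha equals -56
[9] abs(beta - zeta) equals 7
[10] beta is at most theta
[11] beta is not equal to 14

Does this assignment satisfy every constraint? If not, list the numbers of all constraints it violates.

[1] abs(7 - 4) = 3 — OK.
[2] alpha + beta + gamma = 19 + 11 + 7 = 37 — OK.
[3] 4 / 2 = 2, so 2 divides 4 — OK.
[4] zeta = 4 lies in [4, 8] — OK.
[5] zeta = 4, beta = 11; distinct — OK.
[6] theta = 28 lies in [26, 31] — OK.
[7] max(13, 28, 19) = 28 — OK.
[8] 3eps - 5alpha = 3(13) - 5(19) = -56 — OK.
[9] abs(11 - 4) = 7 — OK.
[10] beta = 11, theta = 28; 11 ≤ 28 — OK.
[11] beta = 11, and 11 ≠ 14 — OK.

The assignment satisfies every constraint.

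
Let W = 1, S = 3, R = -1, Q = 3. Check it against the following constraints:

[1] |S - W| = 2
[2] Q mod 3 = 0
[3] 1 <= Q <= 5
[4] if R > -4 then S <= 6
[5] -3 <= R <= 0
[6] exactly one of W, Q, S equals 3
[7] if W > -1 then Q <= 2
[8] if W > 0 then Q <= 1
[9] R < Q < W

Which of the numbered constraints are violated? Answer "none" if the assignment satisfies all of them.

[1] |3 - 1| = 2  holds
[2] 3 mod 3 = 0  holds
[3] Q = 3 lies in [1, 5]  holds
[4] R = -1 > -4, so we need S ≤ 6; S = 3 ≤ 6  holds
[5] R = -1 lies in [-3, 0]  holds
[6] W=1, Q=3, S=3; 2 of them equal 3, not exactly one  fails
[7] W = 1 > -1, so we need Q ≤ 2; but Q = 3 > 2  fails
[8] W = 1 > 0, so we need Q ≤ 1; but Q = 3 > 1  fails
[9] values -1, 3, 1; Q = 3 is not < W = 1  fails

No — constraints 6, 7, 8, 9 are not satisfied.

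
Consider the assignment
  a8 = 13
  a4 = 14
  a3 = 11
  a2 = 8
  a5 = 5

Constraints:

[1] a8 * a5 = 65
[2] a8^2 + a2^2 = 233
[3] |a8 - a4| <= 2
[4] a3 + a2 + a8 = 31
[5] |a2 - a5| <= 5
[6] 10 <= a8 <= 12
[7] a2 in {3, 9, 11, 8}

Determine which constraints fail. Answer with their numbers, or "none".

[1] a8 * a5 = 13 * 5 = 65 — holds.
[2] a8^2 + a2^2 = 13^2 + 8^2 = 169 + 64 = 233 — holds.
[3] |13 - 14| = 1; 1 ≤ 2 — holds.
[4] a3 + a2 + a8 = 11 + 8 + 13 = 32, not 31 — fails.
[5] |8 - 5| = 3; 3 ≤ 5 — holds.
[6] a8 = 13 is outside [10, 12] — fails.
[7] a2 = 8 is in {3, 9, 11, 8} — holds.

Constraints 4 and 6 are violated.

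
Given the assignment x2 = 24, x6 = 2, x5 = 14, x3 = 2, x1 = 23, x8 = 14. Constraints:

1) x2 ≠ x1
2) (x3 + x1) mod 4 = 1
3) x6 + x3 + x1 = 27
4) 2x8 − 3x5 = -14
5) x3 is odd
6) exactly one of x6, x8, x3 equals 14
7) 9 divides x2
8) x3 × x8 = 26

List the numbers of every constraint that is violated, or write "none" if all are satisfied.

Constraints 5, 7, and 8 do not hold.

1) x2 = 24, x1 = 23; distinct — holds.
2) x3 + x1 = 25; 25 mod 4 = 1 — holds.
3) x6 + x3 + x1 = 2 + 2 + 23 = 27 — holds.
4) 2x8 − 3x5 = 2(14) − 3(14) = -14 — holds.
5) x3 = 2 is even — fails.
6) x6=2, x8=14, x3=2; 1 of them equals 14 — holds.
7) 24 = 9×2 + 6, so 9 does not divide 24 — fails.
8) x3 × x8 = 2 × 14 = 28, not 26 — fails.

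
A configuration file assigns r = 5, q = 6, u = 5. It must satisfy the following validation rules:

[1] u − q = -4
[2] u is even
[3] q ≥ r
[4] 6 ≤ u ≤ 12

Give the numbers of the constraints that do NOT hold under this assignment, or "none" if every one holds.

Constraints 1, 2, 4 do not hold.

[1] u − q = 5 − 6 = -1, not -4 — violated.
[2] u = 5 is odd — violated.
[3] q = 6, r = 5; 6 ≥ 5 — satisfied.
[4] u = 5 is outside [6, 12] — violated.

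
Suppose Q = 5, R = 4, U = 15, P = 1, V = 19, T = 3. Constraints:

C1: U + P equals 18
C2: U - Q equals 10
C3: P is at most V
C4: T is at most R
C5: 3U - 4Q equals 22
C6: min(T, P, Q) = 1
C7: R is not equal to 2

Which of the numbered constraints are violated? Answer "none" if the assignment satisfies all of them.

C1: U + P = 15 + 1 = 16, not 18  no
C2: U - Q = 15 - 5 = 10  yes
C3: P = 1, V = 19; 1 ≤ 19  yes
C4: T = 3, R = 4; 3 ≤ 4  yes
C5: 3U - 4Q = 3(15) - 4(5) = 25, not 22  no
C6: min(3, 1, 5) = 1  yes
C7: R = 4, and 4 ≠ 2  yes

Constraints 1, 5 are violated.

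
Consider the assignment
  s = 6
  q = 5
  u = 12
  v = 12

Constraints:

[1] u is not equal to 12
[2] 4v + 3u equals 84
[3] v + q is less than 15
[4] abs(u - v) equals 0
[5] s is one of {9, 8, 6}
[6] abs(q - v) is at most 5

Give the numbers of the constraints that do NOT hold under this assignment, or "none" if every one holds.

Constraints 1, 3, and 6 are violated.

[1] u = 12, but 12 is required to differ — violated.
[2] 4v + 3u = 4(12) + 3(12) = 84 — satisfied.
[3] v + q = 12 + 5 = 17; 17 ≥ 15, bound 15 not met — violated.
[4] abs(12 - 12) = 0 — satisfied.
[5] s = 6 is in {9, 8, 6} — satisfied.
[6] abs(5 - 12) = 7; 7 > 5, exceeds bound 5 — violated.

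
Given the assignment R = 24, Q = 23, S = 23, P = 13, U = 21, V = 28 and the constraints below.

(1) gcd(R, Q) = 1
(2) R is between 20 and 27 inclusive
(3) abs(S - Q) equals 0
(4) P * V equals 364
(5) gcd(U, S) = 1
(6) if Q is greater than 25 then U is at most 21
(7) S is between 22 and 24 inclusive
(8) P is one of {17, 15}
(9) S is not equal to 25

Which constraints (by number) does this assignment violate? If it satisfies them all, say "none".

(1) gcd(24, 23) = 1 — holds.
(2) R = 24 lies in [20, 27] — holds.
(3) abs(23 - 23) = 0 — holds.
(4) P * V = 13 * 28 = 364 — holds.
(5) gcd(21, 23) = 1 — holds.
(6) Q = 23, not > 25; antecedent false, conditional vacuously true — holds.
(7) S = 23 lies in [22, 24] — holds.
(8) P = 13 is not in {17, 15} — fails.
(9) S = 23, and 23 ≠ 25 — holds.

The assignment fails constraint 8.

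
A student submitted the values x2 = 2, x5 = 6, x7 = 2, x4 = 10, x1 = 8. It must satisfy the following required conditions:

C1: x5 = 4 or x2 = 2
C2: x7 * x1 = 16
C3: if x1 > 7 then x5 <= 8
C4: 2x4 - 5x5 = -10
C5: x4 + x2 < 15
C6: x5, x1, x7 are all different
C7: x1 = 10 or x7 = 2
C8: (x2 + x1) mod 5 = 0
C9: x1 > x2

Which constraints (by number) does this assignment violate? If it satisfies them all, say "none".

C1: x5 = 6 ≠ 4, but x2 = 2 = 2 (second disjunct) — satisfied.
C2: x7 * x1 = 2 * 8 = 16 — satisfied.
C3: x1 = 8 > 7, so we need x5 ≤ 8; x5 = 6 ≤ 8 — satisfied.
C4: 2x4 - 5x5 = 2(10) - 5(6) = -10 — satisfied.
C5: x4 + x2 = 10 + 2 = 12; 12 < 15 — satisfied.
C6: values 6, 8, 2 are pairwise distinct — satisfied.
C7: x1 = 8 ≠ 10, but x7 = 2 = 2 (second disjunct) — satisfied.
C8: x2 + x1 = 10; 10 mod 5 = 0 — satisfied.
C9: x1 = 8, x2 = 2; 8 > 2 — satisfied.

The assignment satisfies every constraint.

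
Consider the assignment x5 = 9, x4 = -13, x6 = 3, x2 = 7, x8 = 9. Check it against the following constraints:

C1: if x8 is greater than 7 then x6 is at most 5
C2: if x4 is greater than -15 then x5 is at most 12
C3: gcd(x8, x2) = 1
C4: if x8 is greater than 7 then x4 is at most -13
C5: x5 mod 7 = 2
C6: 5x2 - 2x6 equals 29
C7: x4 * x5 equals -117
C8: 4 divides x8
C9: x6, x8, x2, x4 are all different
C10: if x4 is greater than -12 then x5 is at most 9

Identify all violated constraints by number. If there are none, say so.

C1: x8 = 9 > 7, so we need x6 ≤ 5; x6 = 3 ≤ 5 — holds.
C2: x4 = -13 > -15, so we need x5 ≤ 12; x5 = 9 ≤ 12 — holds.
C3: gcd(9, 7) = 1 — holds.
C4: x8 = 9 > 7, so we need x4 ≤ -13; x4 = -13 ≤ -13 — holds.
C5: 9 mod 7 = 2 — holds.
C6: 5x2 - 2x6 = 5(7) - 2(3) = 29 — holds.
C7: x4 * x5 = -13 * 9 = -117 — holds.
C8: 9 = 4*2 + 1, so 4 does not divide 9 — fails.
C9: values 3, 9, 7, -13 are pairwise distinct — holds.
C10: x4 = -13, not > -12; antecedent false, conditional vacuously true — holds.

Constraint 8 does not hold.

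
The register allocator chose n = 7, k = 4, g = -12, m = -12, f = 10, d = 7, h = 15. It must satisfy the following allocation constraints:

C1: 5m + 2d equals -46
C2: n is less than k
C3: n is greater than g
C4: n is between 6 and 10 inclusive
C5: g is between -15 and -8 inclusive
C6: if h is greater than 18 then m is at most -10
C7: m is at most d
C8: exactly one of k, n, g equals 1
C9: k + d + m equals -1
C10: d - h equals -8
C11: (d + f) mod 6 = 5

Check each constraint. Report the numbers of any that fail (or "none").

C1: 5m + 2d = 5(-12) + 2(7) = -46 — OK.
C2: n = 7, k = 4; 7 ≥ 4 (want <) — violated.
C3: n = 7, g = -12; 7 > -12 — OK.
C4: n = 7 lies in [6, 10] — OK.
C5: g = -12 lies in [-15, -8] — OK.
C6: h = 15, not > 18; antecedent false, conditional vacuously true — OK.
C7: m = -12, d = 7; -12 ≤ 7 — OK.
C8: k=4, n=7, g=-12; 0 of them equal 1, not exactly one — violated.
C9: k + d + m = 4 + 7 + (-12) = -1 — OK.
C10: d - h = 7 - 15 = -8 — OK.
C11: d + f = 17; 17 mod 6 = 5 — OK.

The assignment fails constraints 2 and 8.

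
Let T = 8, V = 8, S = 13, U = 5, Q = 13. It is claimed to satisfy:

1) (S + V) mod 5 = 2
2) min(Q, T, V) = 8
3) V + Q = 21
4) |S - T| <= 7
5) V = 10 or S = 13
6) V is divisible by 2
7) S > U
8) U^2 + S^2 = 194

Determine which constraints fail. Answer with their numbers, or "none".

Constraint 1 does not hold.

1) S + V = 21; 21 mod 5 = 1, not 2  fails
2) min(13, 8, 8) = 8  holds
3) V + Q = 8 + 13 = 21  holds
4) |13 - 8| = 5; 5 ≤ 7  holds
5) V = 8 ≠ 10, but S = 13 = 13 (second disjunct)  holds
6) 8 / 2 = 4, so 2 divides 8  holds
7) S = 13, U = 5; 13 > 5  holds
8) U^2 + S^2 = 5^2 + 13^2 = 25 + 169 = 194  holds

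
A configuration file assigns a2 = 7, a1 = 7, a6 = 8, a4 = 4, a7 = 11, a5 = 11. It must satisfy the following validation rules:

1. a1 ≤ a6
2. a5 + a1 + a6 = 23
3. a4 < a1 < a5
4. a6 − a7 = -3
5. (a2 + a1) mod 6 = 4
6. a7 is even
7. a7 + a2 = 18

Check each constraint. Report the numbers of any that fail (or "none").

1. a1 = 7, a6 = 8; 7 ≤ 8 — holds.
2. a5 + a1 + a6 = 11 + 7 + 8 = 26, not 23 — fails.
3. values 4 < 7 < 11 — holds.
4. a6 − a7 = 8 − 11 = -3 — holds.
5. a2 + a1 = 14; 14 mod 6 = 2, not 4 — fails.
6. a7 = 11 is odd — fails.
7. a7 + a2 = 11 + 7 = 18 — holds.

No — constraints 2, 5, and 6 are not satisfied.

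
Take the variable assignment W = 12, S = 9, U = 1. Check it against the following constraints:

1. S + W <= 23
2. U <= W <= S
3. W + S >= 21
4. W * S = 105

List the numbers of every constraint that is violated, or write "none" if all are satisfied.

1. S + W = 9 + 12 = 21; 21 ≤ 23 — holds.
2. values 1, 12, 9; W = 12 is not <= S = 9 — does not hold.
3. W + S = 12 + 9 = 21; 21 ≥ 21 — holds.
4. W * S = 12 * 9 = 108, not 105 — does not hold.

Constraints 2 and 4 do not hold.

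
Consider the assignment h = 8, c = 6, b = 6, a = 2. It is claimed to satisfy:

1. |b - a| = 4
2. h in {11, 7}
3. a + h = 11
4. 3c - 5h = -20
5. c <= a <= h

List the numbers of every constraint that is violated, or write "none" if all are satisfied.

1. |6 - 2| = 4 — OK.
2. h = 8 is not in {11, 7} — violated.
3. a + h = 2 + 8 = 10, not 11 — violated.
4. 3c - 5h = 3(6) - 5(8) = -22, not -20 — violated.
5. values 6, 2, 8; c = 6 is not <= a = 2 — violated.

The assignment fails constraints 2, 3, 4, 5.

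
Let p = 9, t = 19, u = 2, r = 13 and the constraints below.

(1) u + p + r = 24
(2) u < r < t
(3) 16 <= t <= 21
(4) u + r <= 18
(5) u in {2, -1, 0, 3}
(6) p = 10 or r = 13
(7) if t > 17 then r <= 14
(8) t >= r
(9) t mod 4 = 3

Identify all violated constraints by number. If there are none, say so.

(1) u + p + r = 2 + 9 + 13 = 24  OK
(2) values 2 < 13 < 19  OK
(3) t = 19 lies in [16, 21]  OK
(4) u + r = 2 + 13 = 15; 15 ≤ 18  OK
(5) u = 2 is in {2, -1, 0, 3}  OK
(6) p = 9 ≠ 10, but r = 13 = 13 (second disjunct)  OK
(7) t = 19 > 17, so we need r ≤ 14; r = 13 ≤ 14  OK
(8) t = 19, r = 13; 19 ≥ 13  OK
(9) 19 mod 4 = 3  OK

No violations.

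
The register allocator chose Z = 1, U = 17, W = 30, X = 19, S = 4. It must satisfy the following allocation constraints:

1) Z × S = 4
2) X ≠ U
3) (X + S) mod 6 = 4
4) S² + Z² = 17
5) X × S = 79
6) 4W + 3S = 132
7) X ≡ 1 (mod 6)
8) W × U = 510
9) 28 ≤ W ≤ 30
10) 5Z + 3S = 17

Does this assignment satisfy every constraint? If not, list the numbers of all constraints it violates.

1) Z × S = 1 × 4 = 4 — holds.
2) X = 19, U = 17; distinct — holds.
3) X + S = 23; 23 mod 6 = 5, not 4 — fails.
4) S² + Z² = 4² + 1² = 16 + 1 = 17 — holds.
5) X × S = 19 × 4 = 76, not 79 — fails.
6) 4W + 3S = 4(30) + 3(4) = 132 — holds.
7) 19 mod 6 = 1 — holds.
8) W × U = 30 × 17 = 510 — holds.
9) W = 30 lies in [28, 30] — holds.
10) 5Z + 3S = 5(1) + 3(4) = 17 — holds.

No — constraints 3 and 5 are not satisfied.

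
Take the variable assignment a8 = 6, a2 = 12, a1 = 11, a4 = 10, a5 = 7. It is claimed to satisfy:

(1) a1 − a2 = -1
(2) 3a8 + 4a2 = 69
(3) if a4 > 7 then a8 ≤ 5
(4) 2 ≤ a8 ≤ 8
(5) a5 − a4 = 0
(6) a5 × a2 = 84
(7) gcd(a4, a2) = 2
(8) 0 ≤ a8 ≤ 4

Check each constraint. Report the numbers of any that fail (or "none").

The assignment fails constraints 2, 3, 5, and 8.

(1) a1 − a2 = 11 − 12 = -1 — holds.
(2) 3a8 + 4a2 = 3(6) + 4(12) = 66, not 69 — does not hold.
(3) a4 = 10 > 7, so we need a8 ≤ 5; but a8 = 6 > 5 — does not hold.
(4) a8 = 6 lies in [2, 8] — holds.
(5) a5 − a4 = 7 − 10 = -3, not 0 — does not hold.
(6) a5 × a2 = 7 × 12 = 84 — holds.
(7) gcd(10, 12) = 2 — holds.
(8) a8 = 6 is outside [0, 4] — does not hold.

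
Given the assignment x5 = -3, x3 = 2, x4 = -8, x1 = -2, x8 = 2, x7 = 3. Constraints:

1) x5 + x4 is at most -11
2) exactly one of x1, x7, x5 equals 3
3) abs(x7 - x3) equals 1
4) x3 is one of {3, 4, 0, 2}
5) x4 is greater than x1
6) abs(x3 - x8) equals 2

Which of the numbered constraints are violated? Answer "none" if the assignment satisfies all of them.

1) x5 + x4 = -3 + (-8) = -11; -11 ≤ -11  holds
2) x1=-2, x7=3, x5=-3; 1 of them equals 3  holds
3) abs(3 - 2) = 1  holds
4) x3 = 2 is in {3, 4, 0, 2}  holds
5) x4 = -8, x1 = -2; -8 ≤ -2 (want >)  fails
6) abs(2 - 2) = 0, not 2  fails

Violated: 5, 6.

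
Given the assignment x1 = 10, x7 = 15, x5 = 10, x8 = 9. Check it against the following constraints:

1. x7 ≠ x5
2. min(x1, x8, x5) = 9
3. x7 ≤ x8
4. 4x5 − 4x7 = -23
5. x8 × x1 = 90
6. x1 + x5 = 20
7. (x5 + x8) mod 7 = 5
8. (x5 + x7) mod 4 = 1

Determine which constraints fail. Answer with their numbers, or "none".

Constraints 3 and 4 do not hold.

1. x7 = 15, x5 = 10; distinct — holds.
2. min(10, 9, 10) = 9 — holds.
3. x7 = 15, x8 = 9; 15 > 9 (want ≤) — does not hold.
4. 4x5 − 4x7 = 4(10) − 4(15) = -20, not -23 — does not hold.
5. x8 × x1 = 9 × 10 = 90 — holds.
6. x1 + x5 = 10 + 10 = 20 — holds.
7. x5 + x8 = 19; 19 mod 7 = 5 — holds.
8. x5 + x7 = 25; 25 mod 4 = 1 — holds.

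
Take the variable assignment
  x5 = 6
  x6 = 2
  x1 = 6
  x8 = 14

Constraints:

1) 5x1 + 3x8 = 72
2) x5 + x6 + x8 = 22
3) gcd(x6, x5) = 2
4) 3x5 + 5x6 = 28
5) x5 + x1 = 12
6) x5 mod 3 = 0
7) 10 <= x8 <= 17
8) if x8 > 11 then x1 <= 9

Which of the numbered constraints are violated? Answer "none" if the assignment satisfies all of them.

1) 5x1 + 3x8 = 5(6) + 3(14) = 72 — OK.
2) x5 + x6 + x8 = 6 + 2 + 14 = 22 — OK.
3) gcd(2, 6) = 2 — OK.
4) 3x5 + 5x6 = 3(6) + 5(2) = 28 — OK.
5) x5 + x1 = 6 + 6 = 12 — OK.
6) 6 mod 3 = 0 — OK.
7) x8 = 14 lies in [10, 17] — OK.
8) x8 = 14 > 11, so we need x1 ≤ 9; x1 = 6 ≤ 9 — OK.

Yes — all constraints hold.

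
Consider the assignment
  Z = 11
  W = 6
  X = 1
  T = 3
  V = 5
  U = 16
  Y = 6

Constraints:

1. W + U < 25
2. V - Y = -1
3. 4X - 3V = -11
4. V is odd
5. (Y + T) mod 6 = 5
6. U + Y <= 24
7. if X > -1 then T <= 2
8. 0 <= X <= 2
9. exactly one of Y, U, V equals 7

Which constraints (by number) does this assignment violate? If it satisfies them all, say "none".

Constraints 5, 7, 9 do not hold.

1. W + U = 6 + 16 = 22; 22 < 25 — OK.
2. V - Y = 5 - 6 = -1 — OK.
3. 4X - 3V = 4(1) - 3(5) = -11 — OK.
4. V = 5 is odd — OK.
5. Y + T = 9; 9 mod 6 = 3, not 5 — violated.
6. U + Y = 16 + 6 = 22; 22 ≤ 24 — OK.
7. X = 1 > -1, so we need T ≤ 2; but T = 3 > 2 — violated.
8. X = 1 lies in [0, 2] — OK.
9. Y=6, U=16, V=5; 0 of them equal 7, not exactly one — violated.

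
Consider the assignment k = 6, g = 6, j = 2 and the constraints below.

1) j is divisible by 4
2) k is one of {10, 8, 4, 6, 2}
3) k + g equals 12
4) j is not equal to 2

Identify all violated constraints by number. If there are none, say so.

Constraints 1 and 4 are violated.

1) 2 = 4*0 + 2, so 4 does not divide 2 — fails.
2) k = 6 is in {10, 8, 4, 6, 2} — holds.
3) k + g = 6 + 6 = 12 — holds.
4) j = 2, but 2 is required to differ — fails.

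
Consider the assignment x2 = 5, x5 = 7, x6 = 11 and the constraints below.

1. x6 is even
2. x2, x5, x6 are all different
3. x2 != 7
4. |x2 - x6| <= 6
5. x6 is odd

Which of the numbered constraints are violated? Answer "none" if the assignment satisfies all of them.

1. x6 = 11 is odd  false
2. values 5, 7, 11 are pairwise distinct  true
3. x2 = 5, and 5 ≠ 7  true
4. |5 - 11| = 6; 6 ≤ 6  true
5. x6 = 11 is odd  true

Constraint 1 does not hold.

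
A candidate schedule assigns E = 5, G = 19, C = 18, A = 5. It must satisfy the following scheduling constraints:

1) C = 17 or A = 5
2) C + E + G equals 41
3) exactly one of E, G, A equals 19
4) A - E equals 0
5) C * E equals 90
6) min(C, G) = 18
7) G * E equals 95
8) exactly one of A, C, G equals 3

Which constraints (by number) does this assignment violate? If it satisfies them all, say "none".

1) C = 18 ≠ 17, but A = 5 = 5 (second disjunct) — OK.
2) C + E + G = 18 + 5 + 19 = 42, not 41 — violated.
3) E=5, G=19, A=5; 1 of them equals 19 — OK.
4) A - E = 5 - 5 = 0 — OK.
5) C * E = 18 * 5 = 90 — OK.
6) min(18, 19) = 18 — OK.
7) G * E = 19 * 5 = 95 — OK.
8) A=5, C=18, G=19; 0 of them equal 3, not exactly one — violated.

The assignment fails constraints 2 and 8.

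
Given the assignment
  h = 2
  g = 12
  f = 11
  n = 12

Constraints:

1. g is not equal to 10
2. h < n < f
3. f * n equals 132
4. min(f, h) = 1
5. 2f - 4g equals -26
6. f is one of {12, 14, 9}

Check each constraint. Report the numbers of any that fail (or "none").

Constraints 2, 4, 6 do not hold.

1. g = 12, and 12 ≠ 10  ✔
2. values 2, 12, 11; n = 12 is not < f = 11  ✘
3. f * n = 11 * 12 = 132  ✔
4. min(11, 2) = 2, not 1  ✘
5. 2f - 4g = 2(11) - 4(12) = -26  ✔
6. f = 11 is not in {12, 14, 9}  ✘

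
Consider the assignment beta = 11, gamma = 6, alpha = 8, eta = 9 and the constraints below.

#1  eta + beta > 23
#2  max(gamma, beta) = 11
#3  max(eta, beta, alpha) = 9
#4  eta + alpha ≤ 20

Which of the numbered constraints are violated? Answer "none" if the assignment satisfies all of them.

#1 eta + beta = 9 + 11 = 20; 20 ≤ 23, bound 23 not met — does not hold.
#2 max(6, 11) = 11 — holds.
#3 max(9, 11, 8) = 11, not 9 — does not hold.
#4 eta + alpha = 9 + 8 = 17; 17 ≤ 20 — holds.

Constraints 1 and 3 are violated.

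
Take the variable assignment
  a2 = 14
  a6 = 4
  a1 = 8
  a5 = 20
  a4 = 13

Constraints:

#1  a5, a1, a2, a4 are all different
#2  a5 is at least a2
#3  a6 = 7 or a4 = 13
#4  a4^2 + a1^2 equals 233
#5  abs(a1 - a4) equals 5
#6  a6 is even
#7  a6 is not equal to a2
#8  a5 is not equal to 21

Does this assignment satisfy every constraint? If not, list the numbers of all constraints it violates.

#1 values 20, 8, 14, 13 are pairwise distinct  yes
#2 a5 = 20, a2 = 14; 20 ≥ 14  yes
#3 a6 = 4 ≠ 7, but a4 = 13 = 13 (second disjunct)  yes
#4 a4^2 + a1^2 = 13^2 + 8^2 = 169 + 64 = 233  yes
#5 abs(8 - 13) = 5  yes
#6 a6 = 4 is even  yes
#7 a6 = 4, a2 = 14; distinct  yes
#8 a5 = 20, and 20 ≠ 21  yes

All constraints are satisfied.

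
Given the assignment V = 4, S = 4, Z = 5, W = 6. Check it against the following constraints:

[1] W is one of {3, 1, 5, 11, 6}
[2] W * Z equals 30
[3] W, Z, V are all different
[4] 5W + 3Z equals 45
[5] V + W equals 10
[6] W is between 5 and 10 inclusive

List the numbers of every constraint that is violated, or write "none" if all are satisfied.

[1] W = 6 is in {3, 1, 5, 11, 6} — OK.
[2] W * Z = 6 * 5 = 30 — OK.
[3] values 6, 5, 4 are pairwise distinct — OK.
[4] 5W + 3Z = 5(6) + 3(5) = 45 — OK.
[5] V + W = 4 + 6 = 10 — OK.
[6] W = 6 lies in [5, 10] — OK.

All constraints are satisfied.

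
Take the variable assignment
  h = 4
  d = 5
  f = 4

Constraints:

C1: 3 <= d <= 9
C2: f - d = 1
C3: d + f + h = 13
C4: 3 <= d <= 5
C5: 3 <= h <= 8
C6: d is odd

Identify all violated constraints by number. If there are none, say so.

C1: d = 5 lies in [3, 9]  yes
C2: f - d = 4 - 5 = -1, not 1  no
C3: d + f + h = 5 + 4 + 4 = 13  yes
C4: d = 5 lies in [3, 5]  yes
C5: h = 4 lies in [3, 8]  yes
C6: d = 5 is odd  yes

No — constraint 2 is not satisfied.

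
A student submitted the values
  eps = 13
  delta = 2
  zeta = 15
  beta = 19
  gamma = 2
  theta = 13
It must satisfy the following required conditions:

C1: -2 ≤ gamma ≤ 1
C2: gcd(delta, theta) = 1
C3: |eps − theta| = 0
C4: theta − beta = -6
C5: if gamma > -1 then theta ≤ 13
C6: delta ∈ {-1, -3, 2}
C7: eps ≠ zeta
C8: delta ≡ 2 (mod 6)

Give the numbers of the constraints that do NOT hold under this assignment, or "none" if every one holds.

No — constraint 1 is not satisfied.

C1: gamma = 2 is outside [-2, 1]  ✘
C2: gcd(2, 13) = 1  ✔
C3: |13 − 13| = 0  ✔
C4: theta − beta = 13 − 19 = -6  ✔
C5: gamma = 2 > -1, so we need theta ≤ 13; theta = 13 ≤ 13  ✔
C6: delta = 2 is in {-1, -3, 2}  ✔
C7: eps = 13, zeta = 15; distinct  ✔
C8: 2 mod 6 = 2  ✔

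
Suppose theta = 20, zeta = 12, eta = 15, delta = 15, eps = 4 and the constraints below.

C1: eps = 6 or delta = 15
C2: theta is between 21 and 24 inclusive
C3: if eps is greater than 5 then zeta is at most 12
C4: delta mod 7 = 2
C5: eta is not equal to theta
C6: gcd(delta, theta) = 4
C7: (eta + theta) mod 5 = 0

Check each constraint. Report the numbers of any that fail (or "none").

Constraints 2, 4, and 6 are violated.

C1: eps = 4 ≠ 6, but delta = 15 = 15 (second disjunct)  ✔
C2: theta = 20 is outside [21, 24]  ✘
C3: eps = 4, not > 5; antecedent false, conditional vacuously true  ✔
C4: 15 mod 7 = 1, not 2  ✘
C5: eta = 15, theta = 20; distinct  ✔
C6: gcd(15, 20) = 5, not 4  ✘
C7: eta + theta = 35; 35 mod 5 = 0  ✔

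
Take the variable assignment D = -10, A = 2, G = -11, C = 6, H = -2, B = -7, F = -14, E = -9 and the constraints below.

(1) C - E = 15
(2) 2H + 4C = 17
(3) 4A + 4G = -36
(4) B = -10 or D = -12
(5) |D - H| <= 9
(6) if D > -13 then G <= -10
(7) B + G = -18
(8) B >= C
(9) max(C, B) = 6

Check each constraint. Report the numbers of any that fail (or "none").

Violated: 2, 4, and 8.

(1) C - E = 6 - (-9) = 15 — holds.
(2) 2H + 4C = 2(-2) + 4(6) = 20, not 17 — fails.
(3) 4A + 4G = 4(2) + 4(-11) = -36 — holds.
(4) B = -7 ≠ -10 and D = -10 ≠ -12; both disjuncts false — fails.
(5) |-10 - (-2)| = 8; 8 ≤ 9 — holds.
(6) D = -10 > -13, so we need G ≤ -10; G = -11 ≤ -10 — holds.
(7) B + G = -7 + (-11) = -18 — holds.
(8) B = -7, C = 6; -7 < 6 (want ≥) — fails.
(9) max(6, -7) = 6 — holds.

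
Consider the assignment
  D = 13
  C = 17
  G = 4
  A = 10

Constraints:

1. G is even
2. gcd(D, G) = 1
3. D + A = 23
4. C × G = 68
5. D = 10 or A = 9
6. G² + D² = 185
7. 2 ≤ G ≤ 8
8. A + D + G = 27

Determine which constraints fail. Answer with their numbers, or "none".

1. G = 4 is even — holds.
2. gcd(13, 4) = 1 — holds.
3. D + A = 13 + 10 = 23 — holds.
4. C × G = 17 × 4 = 68 — holds.
5. D = 13 ≠ 10 and A = 10 ≠ 9; both disjuncts false — fails.
6. G² + D² = 4² + 13² = 16 + 169 = 185 — holds.
7. G = 4 lies in [2, 8] — holds.
8. A + D + G = 10 + 13 + 4 = 27 — holds.

Violated: 5.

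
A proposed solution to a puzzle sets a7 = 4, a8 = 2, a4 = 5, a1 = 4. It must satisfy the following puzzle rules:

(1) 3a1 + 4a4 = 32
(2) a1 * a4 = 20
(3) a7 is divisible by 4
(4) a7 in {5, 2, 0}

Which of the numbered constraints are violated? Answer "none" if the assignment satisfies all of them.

(1) 3a1 + 4a4 = 3(4) + 4(5) = 32 — holds.
(2) a1 * a4 = 4 * 5 = 20 — holds.
(3) 4 / 4 = 1, so 4 divides 4 — holds.
(4) a7 = 4 is not in {5, 2, 0} — fails.

Violated: 4.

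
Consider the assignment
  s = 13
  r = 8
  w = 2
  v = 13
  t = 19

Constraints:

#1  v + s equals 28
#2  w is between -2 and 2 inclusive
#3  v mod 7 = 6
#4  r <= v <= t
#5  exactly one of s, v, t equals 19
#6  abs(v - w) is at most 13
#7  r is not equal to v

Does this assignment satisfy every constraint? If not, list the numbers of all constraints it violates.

#1 v + s = 13 + 13 = 26, not 28  ✗
#2 w = 2 lies in [-2, 2]  ✓
#3 13 mod 7 = 6  ✓
#4 values 8 <= 13 <= 19  ✓
#5 s=13, v=13, t=19; 1 of them equals 19  ✓
#6 abs(13 - 2) = 11; 11 ≤ 13  ✓
#7 r = 8, v = 13; distinct  ✓

Constraint 1 is violated.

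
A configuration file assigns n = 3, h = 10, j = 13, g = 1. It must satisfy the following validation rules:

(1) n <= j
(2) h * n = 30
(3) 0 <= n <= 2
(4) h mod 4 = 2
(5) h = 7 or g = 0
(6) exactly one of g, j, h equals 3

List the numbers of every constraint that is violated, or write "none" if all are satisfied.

(1) n = 3, j = 13; 3 ≤ 13  OK
(2) h * n = 10 * 3 = 30  OK
(3) n = 3 is outside [0, 2]  FAIL
(4) 10 mod 4 = 2  OK
(5) h = 10 ≠ 7 and g = 1 ≠ 0; both disjuncts false  FAIL
(6) g=1, j=13, h=10; 0 of them equal 3, not exactly one  FAIL

No — constraints 3, 5, and 6 are not satisfied.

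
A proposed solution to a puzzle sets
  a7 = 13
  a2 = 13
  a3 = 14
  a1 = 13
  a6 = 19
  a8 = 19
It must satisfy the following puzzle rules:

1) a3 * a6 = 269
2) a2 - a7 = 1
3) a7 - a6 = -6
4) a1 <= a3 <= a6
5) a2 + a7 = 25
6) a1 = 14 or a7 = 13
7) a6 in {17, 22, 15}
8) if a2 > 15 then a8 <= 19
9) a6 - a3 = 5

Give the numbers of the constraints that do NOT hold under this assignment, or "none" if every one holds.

Violated: 1, 2, 5, and 7.

1) a3 * a6 = 14 * 19 = 266, not 269 — does not hold.
2) a2 - a7 = 13 - 13 = 0, not 1 — does not hold.
3) a7 - a6 = 13 - 19 = -6 — holds.
4) values 13 <= 14 <= 19 — holds.
5) a2 + a7 = 13 + 13 = 26, not 25 — does not hold.
6) a1 = 13 ≠ 14, but a7 = 13 = 13 (second disjunct) — holds.
7) a6 = 19 is not in {17, 22, 15} — does not hold.
8) a2 = 13, not > 15; antecedent false, conditional vacuously true — holds.
9) a6 - a3 = 19 - 14 = 5 — holds.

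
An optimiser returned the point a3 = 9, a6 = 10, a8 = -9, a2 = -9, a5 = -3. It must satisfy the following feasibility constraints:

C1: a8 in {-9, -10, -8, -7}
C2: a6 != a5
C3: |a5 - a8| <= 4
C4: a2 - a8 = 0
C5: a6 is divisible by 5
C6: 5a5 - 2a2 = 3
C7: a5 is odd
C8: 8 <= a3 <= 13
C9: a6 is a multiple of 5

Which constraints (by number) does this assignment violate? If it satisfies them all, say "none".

C1: a8 = -9 is in {-9, -10, -8, -7}  yes
C2: a6 = 10, a5 = -3; distinct  yes
C3: |-3 - (-9)| = 6; 6 > 4, exceeds bound 4  no
C4: a2 - a8 = -9 - (-9) = 0  yes
C5: 10 / 5 = 2, so 5 divides 10  yes
C6: 5a5 - 2a2 = 5(-3) - 2(-9) = 3  yes
C7: a5 = -3 is odd  yes
C8: a3 = 9 lies in [8, 13]  yes
C9: 10 / 5 = 2, so 5 divides 10  yes

Constraint 3 is violated.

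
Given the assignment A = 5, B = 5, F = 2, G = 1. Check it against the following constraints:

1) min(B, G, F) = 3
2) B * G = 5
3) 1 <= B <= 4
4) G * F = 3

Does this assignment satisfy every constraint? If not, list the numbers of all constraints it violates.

Constraints 1, 3, 4 are violated.

1) min(5, 1, 2) = 1, not 3 — violated.
2) B * G = 5 * 1 = 5 — satisfied.
3) B = 5 is outside [1, 4] — violated.
4) G * F = 1 * 2 = 2, not 3 — violated.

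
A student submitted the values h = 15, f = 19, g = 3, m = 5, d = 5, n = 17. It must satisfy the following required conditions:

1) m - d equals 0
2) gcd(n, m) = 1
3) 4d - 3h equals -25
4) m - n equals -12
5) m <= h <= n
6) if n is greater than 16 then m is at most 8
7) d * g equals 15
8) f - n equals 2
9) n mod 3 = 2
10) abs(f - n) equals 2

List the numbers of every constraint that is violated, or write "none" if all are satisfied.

1) m - d = 5 - 5 = 0  true
2) gcd(17, 5) = 1  true
3) 4d - 3h = 4(5) - 3(15) = -25  true
4) m - n = 5 - 17 = -12  true
5) values 5 <= 15 <= 17  true
6) n = 17 > 16, so we need m ≤ 8; m = 5 ≤ 8  true
7) d * g = 5 * 3 = 15  true
8) f - n = 19 - 17 = 2  true
9) 17 mod 3 = 2  true
10) abs(19 - 17) = 2  true

All constraints are satisfied.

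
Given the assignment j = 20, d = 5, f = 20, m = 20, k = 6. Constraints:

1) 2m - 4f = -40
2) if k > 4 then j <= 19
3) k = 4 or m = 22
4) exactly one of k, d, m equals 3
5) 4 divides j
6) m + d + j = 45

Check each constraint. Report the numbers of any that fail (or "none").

1) 2m - 4f = 2(20) - 4(20) = -40 — OK.
2) k = 6 > 4, so we need j ≤ 19; but j = 20 > 19 — violated.
3) k = 6 ≠ 4 and m = 20 ≠ 22; both disjuncts false — violated.
4) k=6, d=5, m=20; 0 of them equal 3, not exactly one — violated.
5) 20 / 4 = 5, so 4 divides 20 — OK.
6) m + d + j = 20 + 5 + 20 = 45 — OK.

Constraints 2, 3, and 4 are violated.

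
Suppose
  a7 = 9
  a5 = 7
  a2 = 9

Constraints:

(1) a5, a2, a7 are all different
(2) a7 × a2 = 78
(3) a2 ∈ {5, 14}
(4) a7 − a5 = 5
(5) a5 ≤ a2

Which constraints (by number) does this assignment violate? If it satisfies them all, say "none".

(1) a2 = a7 = 9, not all different — fails.
(2) a7 × a2 = 9 × 9 = 81, not 78 — fails.
(3) a2 = 9 is not in {5, 14} — fails.
(4) a7 − a5 = 9 − 7 = 2, not 5 — fails.
(5) a5 = 7, a2 = 9; 7 ≤ 9 — holds.

Constraints 1, 2, 3, 4 do not hold.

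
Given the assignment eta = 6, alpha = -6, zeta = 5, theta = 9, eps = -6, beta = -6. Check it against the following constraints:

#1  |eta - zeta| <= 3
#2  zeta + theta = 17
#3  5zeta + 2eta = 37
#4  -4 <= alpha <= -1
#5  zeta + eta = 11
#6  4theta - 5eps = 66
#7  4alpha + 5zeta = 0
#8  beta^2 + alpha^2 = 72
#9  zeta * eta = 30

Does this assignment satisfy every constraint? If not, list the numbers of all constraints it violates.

No — constraints 2, 4, 7 are not satisfied.

#1 |6 - 5| = 1; 1 ≤ 3 — satisfied.
#2 zeta + theta = 5 + 9 = 14, not 17 — violated.
#3 5zeta + 2eta = 5(5) + 2(6) = 37 — satisfied.
#4 alpha = -6 is outside [-4, -1] — violated.
#5 zeta + eta = 5 + 6 = 11 — satisfied.
#6 4theta - 5eps = 4(9) - 5(-6) = 66 — satisfied.
#7 4alpha + 5zeta = 4(-6) + 5(5) = 1, not 0 — violated.
#8 beta^2 + alpha^2 = (-6)^2 + (-6)^2 = 36 + 36 = 72 — satisfied.
#9 zeta * eta = 5 * 6 = 30 — satisfied.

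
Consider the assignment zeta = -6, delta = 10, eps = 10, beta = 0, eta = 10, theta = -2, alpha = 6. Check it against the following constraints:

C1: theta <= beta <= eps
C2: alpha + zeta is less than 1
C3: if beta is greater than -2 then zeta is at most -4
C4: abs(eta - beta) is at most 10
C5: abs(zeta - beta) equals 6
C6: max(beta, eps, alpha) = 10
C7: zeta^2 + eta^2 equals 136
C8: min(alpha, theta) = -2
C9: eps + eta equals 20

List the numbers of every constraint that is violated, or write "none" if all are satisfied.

The assignment satisfies every constraint.

C1: values -2 <= 0 <= 10 — holds.
C2: alpha + zeta = 6 + (-6) = 0; 0 < 1 — holds.
C3: beta = 0 > -2, so we need zeta ≤ -4; zeta = -6 ≤ -4 — holds.
C4: abs(10 - 0) = 10; 10 ≤ 10 — holds.
C5: abs(-6 - 0) = 6 — holds.
C6: max(0, 10, 6) = 10 — holds.
C7: zeta^2 + eta^2 = (-6)^2 + 10^2 = 36 + 100 = 136 — holds.
C8: min(6, -2) = -2 — holds.
C9: eps + eta = 10 + 10 = 20 — holds.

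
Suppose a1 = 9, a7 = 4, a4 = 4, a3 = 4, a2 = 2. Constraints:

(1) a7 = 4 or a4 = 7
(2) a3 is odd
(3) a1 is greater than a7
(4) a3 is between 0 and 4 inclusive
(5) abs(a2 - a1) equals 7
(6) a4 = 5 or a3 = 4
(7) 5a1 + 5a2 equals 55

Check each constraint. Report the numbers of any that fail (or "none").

(1) a7 = 4 = 4 (first disjunct) — satisfied.
(2) a3 = 4 is even — violated.
(3) a1 = 9, a7 = 4; 9 > 4 — satisfied.
(4) a3 = 4 lies in [0, 4] — satisfied.
(5) abs(2 - 9) = 7 — satisfied.
(6) a4 = 4 ≠ 5, but a3 = 4 = 4 (second disjunct) — satisfied.
(7) 5a1 + 5a2 = 5(9) + 5(2) = 55 — satisfied.

Violated: 2.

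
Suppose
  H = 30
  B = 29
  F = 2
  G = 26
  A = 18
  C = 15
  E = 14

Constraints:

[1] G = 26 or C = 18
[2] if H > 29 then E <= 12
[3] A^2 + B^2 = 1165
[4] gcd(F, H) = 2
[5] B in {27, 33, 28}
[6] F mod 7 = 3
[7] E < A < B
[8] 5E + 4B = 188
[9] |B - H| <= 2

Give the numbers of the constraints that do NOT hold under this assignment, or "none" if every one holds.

Violated: 2, 5, 6, 8.

[1] G = 26 = 26 (first disjunct)  true
[2] H = 30 > 29, so we need E ≤ 12; but E = 14 > 12  false
[3] A^2 + B^2 = 18^2 + 29^2 = 324 + 841 = 1165  true
[4] gcd(2, 30) = 2  true
[5] B = 29 is not in {27, 33, 28}  false
[6] 2 mod 7 = 2, not 3  false
[7] values 14 < 18 < 29  true
[8] 5E + 4B = 5(14) + 4(29) = 186, not 188  false
[9] |29 - 30| = 1; 1 ≤ 2  true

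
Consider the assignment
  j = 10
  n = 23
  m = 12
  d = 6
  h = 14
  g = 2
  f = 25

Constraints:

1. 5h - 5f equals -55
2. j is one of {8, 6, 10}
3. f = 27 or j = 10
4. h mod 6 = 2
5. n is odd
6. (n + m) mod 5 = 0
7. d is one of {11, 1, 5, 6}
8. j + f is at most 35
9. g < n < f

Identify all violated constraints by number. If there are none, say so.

1. 5h - 5f = 5(14) - 5(25) = -55  yes
2. j = 10 is in {8, 6, 10}  yes
3. f = 25 ≠ 27, but j = 10 = 10 (second disjunct)  yes
4. 14 mod 6 = 2  yes
5. n = 23 is odd  yes
6. n + m = 35; 35 mod 5 = 0  yes
7. d = 6 is in {11, 1, 5, 6}  yes
8. j + f = 10 + 25 = 35; 35 ≤ 35  yes
9. values 2 < 23 < 25  yes

All constraints are satisfied.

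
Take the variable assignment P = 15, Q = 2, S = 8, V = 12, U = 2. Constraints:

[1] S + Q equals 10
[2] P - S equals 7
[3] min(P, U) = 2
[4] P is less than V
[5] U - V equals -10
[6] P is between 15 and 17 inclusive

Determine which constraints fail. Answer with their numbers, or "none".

Constraint 4 is violated.

[1] S + Q = 8 + 2 = 10  yes
[2] P - S = 15 - 8 = 7  yes
[3] min(15, 2) = 2  yes
[4] P = 15, V = 12; 15 ≥ 12 (want <)  no
[5] U - V = 2 - 12 = -10  yes
[6] P = 15 lies in [15, 17]  yes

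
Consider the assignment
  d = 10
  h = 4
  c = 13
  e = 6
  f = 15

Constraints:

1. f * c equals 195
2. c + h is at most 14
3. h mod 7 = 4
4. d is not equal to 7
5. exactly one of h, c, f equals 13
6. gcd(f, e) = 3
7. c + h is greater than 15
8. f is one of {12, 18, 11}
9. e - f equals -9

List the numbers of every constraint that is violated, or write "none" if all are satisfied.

Constraints 2, 8 do not hold.

1. f * c = 15 * 13 = 195 — holds.
2. c + h = 13 + 4 = 17; 17 > 14, bound 14 not met — does not hold.
3. 4 mod 7 = 4 — holds.
4. d = 10, and 10 ≠ 7 — holds.
5. h=4, c=13, f=15; 1 of them equals 13 — holds.
6. gcd(15, 6) = 3 — holds.
7. c + h = 13 + 4 = 17; 17 > 15 — holds.
8. f = 15 is not in {12, 18, 11} — does not hold.
9. e - f = 6 - 15 = -9 — holds.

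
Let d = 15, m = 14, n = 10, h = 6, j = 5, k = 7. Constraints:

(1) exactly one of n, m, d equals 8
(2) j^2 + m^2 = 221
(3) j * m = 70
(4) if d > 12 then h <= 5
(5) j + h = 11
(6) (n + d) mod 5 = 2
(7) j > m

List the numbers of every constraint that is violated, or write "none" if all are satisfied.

(1) n=10, m=14, d=15; 0 of them equal 8, not exactly one  false
(2) j^2 + m^2 = 5^2 + 14^2 = 25 + 196 = 221  true
(3) j * m = 5 * 14 = 70  true
(4) d = 15 > 12, so we need h ≤ 5; but h = 6 > 5  false
(5) j + h = 5 + 6 = 11  true
(6) n + d = 25; 25 mod 5 = 0, not 2  false
(7) j = 5, m = 14; 5 ≤ 14 (want >)  false

No — constraints 1, 4, 6, and 7 are not satisfied.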